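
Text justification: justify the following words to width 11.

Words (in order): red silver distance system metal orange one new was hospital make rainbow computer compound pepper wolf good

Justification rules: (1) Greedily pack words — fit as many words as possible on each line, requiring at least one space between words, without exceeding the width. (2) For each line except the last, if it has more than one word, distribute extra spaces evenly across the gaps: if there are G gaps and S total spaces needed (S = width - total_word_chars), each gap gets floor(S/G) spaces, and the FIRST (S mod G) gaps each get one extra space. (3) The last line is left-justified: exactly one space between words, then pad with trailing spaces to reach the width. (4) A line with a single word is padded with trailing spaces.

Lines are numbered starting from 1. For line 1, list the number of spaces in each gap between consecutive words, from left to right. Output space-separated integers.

Answer: 2

Derivation:
Line 1: ['red', 'silver'] (min_width=10, slack=1)
Line 2: ['distance'] (min_width=8, slack=3)
Line 3: ['system'] (min_width=6, slack=5)
Line 4: ['metal'] (min_width=5, slack=6)
Line 5: ['orange', 'one'] (min_width=10, slack=1)
Line 6: ['new', 'was'] (min_width=7, slack=4)
Line 7: ['hospital'] (min_width=8, slack=3)
Line 8: ['make'] (min_width=4, slack=7)
Line 9: ['rainbow'] (min_width=7, slack=4)
Line 10: ['computer'] (min_width=8, slack=3)
Line 11: ['compound'] (min_width=8, slack=3)
Line 12: ['pepper', 'wolf'] (min_width=11, slack=0)
Line 13: ['good'] (min_width=4, slack=7)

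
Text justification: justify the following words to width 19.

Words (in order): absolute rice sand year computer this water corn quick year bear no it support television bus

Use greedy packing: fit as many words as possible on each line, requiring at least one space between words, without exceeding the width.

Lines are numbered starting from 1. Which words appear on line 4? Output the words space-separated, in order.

Line 1: ['absolute', 'rice', 'sand'] (min_width=18, slack=1)
Line 2: ['year', 'computer', 'this'] (min_width=18, slack=1)
Line 3: ['water', 'corn', 'quick'] (min_width=16, slack=3)
Line 4: ['year', 'bear', 'no', 'it'] (min_width=15, slack=4)
Line 5: ['support', 'television'] (min_width=18, slack=1)
Line 6: ['bus'] (min_width=3, slack=16)

Answer: year bear no it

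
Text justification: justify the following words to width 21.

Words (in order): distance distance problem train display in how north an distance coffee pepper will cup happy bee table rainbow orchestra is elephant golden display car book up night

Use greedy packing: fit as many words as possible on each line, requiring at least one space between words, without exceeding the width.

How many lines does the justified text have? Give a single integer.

Line 1: ['distance', 'distance'] (min_width=17, slack=4)
Line 2: ['problem', 'train', 'display'] (min_width=21, slack=0)
Line 3: ['in', 'how', 'north', 'an'] (min_width=15, slack=6)
Line 4: ['distance', 'coffee'] (min_width=15, slack=6)
Line 5: ['pepper', 'will', 'cup', 'happy'] (min_width=21, slack=0)
Line 6: ['bee', 'table', 'rainbow'] (min_width=17, slack=4)
Line 7: ['orchestra', 'is', 'elephant'] (min_width=21, slack=0)
Line 8: ['golden', 'display', 'car'] (min_width=18, slack=3)
Line 9: ['book', 'up', 'night'] (min_width=13, slack=8)
Total lines: 9

Answer: 9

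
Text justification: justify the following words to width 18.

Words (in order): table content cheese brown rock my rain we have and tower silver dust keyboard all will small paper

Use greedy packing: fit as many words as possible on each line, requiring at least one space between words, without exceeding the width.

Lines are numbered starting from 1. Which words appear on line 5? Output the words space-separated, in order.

Answer: dust keyboard all

Derivation:
Line 1: ['table', 'content'] (min_width=13, slack=5)
Line 2: ['cheese', 'brown', 'rock'] (min_width=17, slack=1)
Line 3: ['my', 'rain', 'we', 'have'] (min_width=15, slack=3)
Line 4: ['and', 'tower', 'silver'] (min_width=16, slack=2)
Line 5: ['dust', 'keyboard', 'all'] (min_width=17, slack=1)
Line 6: ['will', 'small', 'paper'] (min_width=16, slack=2)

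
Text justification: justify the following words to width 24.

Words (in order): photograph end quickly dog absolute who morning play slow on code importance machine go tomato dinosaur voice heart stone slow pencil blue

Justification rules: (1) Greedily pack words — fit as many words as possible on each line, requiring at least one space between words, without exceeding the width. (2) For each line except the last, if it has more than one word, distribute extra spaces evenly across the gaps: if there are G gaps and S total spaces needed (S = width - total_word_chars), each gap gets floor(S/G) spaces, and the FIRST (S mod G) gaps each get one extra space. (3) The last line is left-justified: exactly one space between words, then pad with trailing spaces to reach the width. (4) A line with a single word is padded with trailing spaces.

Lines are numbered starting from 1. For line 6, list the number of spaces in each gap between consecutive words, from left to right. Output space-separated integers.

Line 1: ['photograph', 'end', 'quickly'] (min_width=22, slack=2)
Line 2: ['dog', 'absolute', 'who', 'morning'] (min_width=24, slack=0)
Line 3: ['play', 'slow', 'on', 'code'] (min_width=17, slack=7)
Line 4: ['importance', 'machine', 'go'] (min_width=21, slack=3)
Line 5: ['tomato', 'dinosaur', 'voice'] (min_width=21, slack=3)
Line 6: ['heart', 'stone', 'slow', 'pencil'] (min_width=23, slack=1)
Line 7: ['blue'] (min_width=4, slack=20)

Answer: 2 1 1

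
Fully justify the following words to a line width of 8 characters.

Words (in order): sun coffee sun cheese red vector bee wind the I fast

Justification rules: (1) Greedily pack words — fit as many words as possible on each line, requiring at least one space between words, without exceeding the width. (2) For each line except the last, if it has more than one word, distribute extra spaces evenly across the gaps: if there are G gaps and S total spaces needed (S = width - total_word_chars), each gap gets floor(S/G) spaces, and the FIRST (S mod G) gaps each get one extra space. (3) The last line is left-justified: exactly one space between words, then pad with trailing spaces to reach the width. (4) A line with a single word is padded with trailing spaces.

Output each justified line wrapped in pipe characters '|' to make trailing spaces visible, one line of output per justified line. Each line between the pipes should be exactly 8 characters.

Answer: |sun     |
|coffee  |
|sun     |
|cheese  |
|red     |
|vector  |
|bee wind|
|the    I|
|fast    |

Derivation:
Line 1: ['sun'] (min_width=3, slack=5)
Line 2: ['coffee'] (min_width=6, slack=2)
Line 3: ['sun'] (min_width=3, slack=5)
Line 4: ['cheese'] (min_width=6, slack=2)
Line 5: ['red'] (min_width=3, slack=5)
Line 6: ['vector'] (min_width=6, slack=2)
Line 7: ['bee', 'wind'] (min_width=8, slack=0)
Line 8: ['the', 'I'] (min_width=5, slack=3)
Line 9: ['fast'] (min_width=4, slack=4)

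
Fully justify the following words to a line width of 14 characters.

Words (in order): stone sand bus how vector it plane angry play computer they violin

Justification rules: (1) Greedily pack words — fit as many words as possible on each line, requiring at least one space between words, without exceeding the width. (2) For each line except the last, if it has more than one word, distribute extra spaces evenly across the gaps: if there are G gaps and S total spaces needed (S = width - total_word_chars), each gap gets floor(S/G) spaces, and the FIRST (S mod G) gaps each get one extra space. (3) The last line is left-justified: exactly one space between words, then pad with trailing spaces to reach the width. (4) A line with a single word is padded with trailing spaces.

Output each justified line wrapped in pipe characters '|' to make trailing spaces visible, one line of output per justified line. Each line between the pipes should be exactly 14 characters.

Line 1: ['stone', 'sand', 'bus'] (min_width=14, slack=0)
Line 2: ['how', 'vector', 'it'] (min_width=13, slack=1)
Line 3: ['plane', 'angry'] (min_width=11, slack=3)
Line 4: ['play', 'computer'] (min_width=13, slack=1)
Line 5: ['they', 'violin'] (min_width=11, slack=3)

Answer: |stone sand bus|
|how  vector it|
|plane    angry|
|play  computer|
|they violin   |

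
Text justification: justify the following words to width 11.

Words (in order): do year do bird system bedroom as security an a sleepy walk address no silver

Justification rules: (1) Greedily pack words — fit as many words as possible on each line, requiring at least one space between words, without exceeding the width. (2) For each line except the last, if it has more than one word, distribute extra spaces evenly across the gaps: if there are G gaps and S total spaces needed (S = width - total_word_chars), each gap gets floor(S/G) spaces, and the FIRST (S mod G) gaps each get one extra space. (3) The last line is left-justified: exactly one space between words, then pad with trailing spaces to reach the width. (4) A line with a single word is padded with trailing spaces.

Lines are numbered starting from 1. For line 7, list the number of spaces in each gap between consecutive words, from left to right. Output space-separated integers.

Line 1: ['do', 'year', 'do'] (min_width=10, slack=1)
Line 2: ['bird', 'system'] (min_width=11, slack=0)
Line 3: ['bedroom', 'as'] (min_width=10, slack=1)
Line 4: ['security', 'an'] (min_width=11, slack=0)
Line 5: ['a', 'sleepy'] (min_width=8, slack=3)
Line 6: ['walk'] (min_width=4, slack=7)
Line 7: ['address', 'no'] (min_width=10, slack=1)
Line 8: ['silver'] (min_width=6, slack=5)

Answer: 2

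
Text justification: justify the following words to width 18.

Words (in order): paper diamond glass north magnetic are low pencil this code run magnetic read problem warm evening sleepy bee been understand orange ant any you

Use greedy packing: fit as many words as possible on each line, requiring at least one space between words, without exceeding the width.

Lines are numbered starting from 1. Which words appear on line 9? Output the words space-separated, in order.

Line 1: ['paper', 'diamond'] (min_width=13, slack=5)
Line 2: ['glass', 'north'] (min_width=11, slack=7)
Line 3: ['magnetic', 'are', 'low'] (min_width=16, slack=2)
Line 4: ['pencil', 'this', 'code'] (min_width=16, slack=2)
Line 5: ['run', 'magnetic', 'read'] (min_width=17, slack=1)
Line 6: ['problem', 'warm'] (min_width=12, slack=6)
Line 7: ['evening', 'sleepy', 'bee'] (min_width=18, slack=0)
Line 8: ['been', 'understand'] (min_width=15, slack=3)
Line 9: ['orange', 'ant', 'any', 'you'] (min_width=18, slack=0)

Answer: orange ant any you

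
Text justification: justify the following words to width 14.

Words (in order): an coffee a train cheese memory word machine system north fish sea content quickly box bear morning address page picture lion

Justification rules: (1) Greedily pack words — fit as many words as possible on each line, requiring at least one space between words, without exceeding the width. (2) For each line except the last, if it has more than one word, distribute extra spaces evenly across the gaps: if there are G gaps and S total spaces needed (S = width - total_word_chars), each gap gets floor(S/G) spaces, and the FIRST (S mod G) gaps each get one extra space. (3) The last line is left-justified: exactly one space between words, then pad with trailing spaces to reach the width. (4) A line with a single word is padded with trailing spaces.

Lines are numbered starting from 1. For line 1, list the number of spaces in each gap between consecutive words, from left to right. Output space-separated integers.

Line 1: ['an', 'coffee', 'a'] (min_width=11, slack=3)
Line 2: ['train', 'cheese'] (min_width=12, slack=2)
Line 3: ['memory', 'word'] (min_width=11, slack=3)
Line 4: ['machine', 'system'] (min_width=14, slack=0)
Line 5: ['north', 'fish', 'sea'] (min_width=14, slack=0)
Line 6: ['content'] (min_width=7, slack=7)
Line 7: ['quickly', 'box'] (min_width=11, slack=3)
Line 8: ['bear', 'morning'] (min_width=12, slack=2)
Line 9: ['address', 'page'] (min_width=12, slack=2)
Line 10: ['picture', 'lion'] (min_width=12, slack=2)

Answer: 3 2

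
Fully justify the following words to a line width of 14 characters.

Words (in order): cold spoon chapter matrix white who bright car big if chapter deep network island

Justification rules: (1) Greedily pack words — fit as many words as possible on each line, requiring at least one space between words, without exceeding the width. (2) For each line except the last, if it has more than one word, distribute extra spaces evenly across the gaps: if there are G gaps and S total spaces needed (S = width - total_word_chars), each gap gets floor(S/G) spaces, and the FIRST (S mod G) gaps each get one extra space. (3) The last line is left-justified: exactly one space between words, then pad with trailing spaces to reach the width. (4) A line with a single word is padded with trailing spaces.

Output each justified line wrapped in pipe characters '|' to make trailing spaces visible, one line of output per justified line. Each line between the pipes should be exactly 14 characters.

Line 1: ['cold', 'spoon'] (min_width=10, slack=4)
Line 2: ['chapter', 'matrix'] (min_width=14, slack=0)
Line 3: ['white', 'who'] (min_width=9, slack=5)
Line 4: ['bright', 'car', 'big'] (min_width=14, slack=0)
Line 5: ['if', 'chapter'] (min_width=10, slack=4)
Line 6: ['deep', 'network'] (min_width=12, slack=2)
Line 7: ['island'] (min_width=6, slack=8)

Answer: |cold     spoon|
|chapter matrix|
|white      who|
|bright car big|
|if     chapter|
|deep   network|
|island        |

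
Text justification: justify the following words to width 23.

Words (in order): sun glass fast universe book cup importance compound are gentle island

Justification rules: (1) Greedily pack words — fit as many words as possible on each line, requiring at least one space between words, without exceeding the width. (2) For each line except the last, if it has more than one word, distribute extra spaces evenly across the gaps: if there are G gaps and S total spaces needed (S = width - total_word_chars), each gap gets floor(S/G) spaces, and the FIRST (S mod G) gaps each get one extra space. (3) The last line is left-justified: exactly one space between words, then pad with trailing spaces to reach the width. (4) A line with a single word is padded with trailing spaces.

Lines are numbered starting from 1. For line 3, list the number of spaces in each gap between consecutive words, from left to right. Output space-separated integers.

Answer: 3 3

Derivation:
Line 1: ['sun', 'glass', 'fast', 'universe'] (min_width=23, slack=0)
Line 2: ['book', 'cup', 'importance'] (min_width=19, slack=4)
Line 3: ['compound', 'are', 'gentle'] (min_width=19, slack=4)
Line 4: ['island'] (min_width=6, slack=17)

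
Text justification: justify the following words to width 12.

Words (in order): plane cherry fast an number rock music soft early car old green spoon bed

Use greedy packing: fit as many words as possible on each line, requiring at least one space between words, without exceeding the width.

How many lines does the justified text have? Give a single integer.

Answer: 7

Derivation:
Line 1: ['plane', 'cherry'] (min_width=12, slack=0)
Line 2: ['fast', 'an'] (min_width=7, slack=5)
Line 3: ['number', 'rock'] (min_width=11, slack=1)
Line 4: ['music', 'soft'] (min_width=10, slack=2)
Line 5: ['early', 'car'] (min_width=9, slack=3)
Line 6: ['old', 'green'] (min_width=9, slack=3)
Line 7: ['spoon', 'bed'] (min_width=9, slack=3)
Total lines: 7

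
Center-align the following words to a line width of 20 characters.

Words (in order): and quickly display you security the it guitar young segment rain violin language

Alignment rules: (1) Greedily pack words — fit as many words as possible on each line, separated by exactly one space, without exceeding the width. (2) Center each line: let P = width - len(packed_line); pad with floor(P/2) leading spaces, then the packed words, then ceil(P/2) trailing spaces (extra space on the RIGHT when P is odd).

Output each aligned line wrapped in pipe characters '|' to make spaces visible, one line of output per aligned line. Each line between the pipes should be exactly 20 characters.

Answer: |and quickly display |
|you security the it |
|guitar young segment|
|rain violin language|

Derivation:
Line 1: ['and', 'quickly', 'display'] (min_width=19, slack=1)
Line 2: ['you', 'security', 'the', 'it'] (min_width=19, slack=1)
Line 3: ['guitar', 'young', 'segment'] (min_width=20, slack=0)
Line 4: ['rain', 'violin', 'language'] (min_width=20, slack=0)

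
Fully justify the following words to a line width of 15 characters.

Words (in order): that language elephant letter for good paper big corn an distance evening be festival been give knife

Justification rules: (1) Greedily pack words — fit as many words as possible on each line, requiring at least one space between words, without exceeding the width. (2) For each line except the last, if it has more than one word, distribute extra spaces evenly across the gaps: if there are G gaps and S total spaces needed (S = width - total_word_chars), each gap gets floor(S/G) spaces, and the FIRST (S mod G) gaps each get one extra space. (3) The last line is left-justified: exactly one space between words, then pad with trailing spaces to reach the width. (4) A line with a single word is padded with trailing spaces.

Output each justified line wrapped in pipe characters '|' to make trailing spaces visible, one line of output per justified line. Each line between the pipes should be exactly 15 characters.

Line 1: ['that', 'language'] (min_width=13, slack=2)
Line 2: ['elephant', 'letter'] (min_width=15, slack=0)
Line 3: ['for', 'good', 'paper'] (min_width=14, slack=1)
Line 4: ['big', 'corn', 'an'] (min_width=11, slack=4)
Line 5: ['distance'] (min_width=8, slack=7)
Line 6: ['evening', 'be'] (min_width=10, slack=5)
Line 7: ['festival', 'been'] (min_width=13, slack=2)
Line 8: ['give', 'knife'] (min_width=10, slack=5)

Answer: |that   language|
|elephant letter|
|for  good paper|
|big   corn   an|
|distance       |
|evening      be|
|festival   been|
|give knife     |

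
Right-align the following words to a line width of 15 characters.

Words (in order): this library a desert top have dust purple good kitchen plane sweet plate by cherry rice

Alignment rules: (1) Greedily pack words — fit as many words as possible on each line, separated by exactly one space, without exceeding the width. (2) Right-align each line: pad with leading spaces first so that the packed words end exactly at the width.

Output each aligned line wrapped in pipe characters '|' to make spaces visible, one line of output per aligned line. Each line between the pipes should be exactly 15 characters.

Line 1: ['this', 'library', 'a'] (min_width=14, slack=1)
Line 2: ['desert', 'top', 'have'] (min_width=15, slack=0)
Line 3: ['dust', 'purple'] (min_width=11, slack=4)
Line 4: ['good', 'kitchen'] (min_width=12, slack=3)
Line 5: ['plane', 'sweet'] (min_width=11, slack=4)
Line 6: ['plate', 'by', 'cherry'] (min_width=15, slack=0)
Line 7: ['rice'] (min_width=4, slack=11)

Answer: | this library a|
|desert top have|
|    dust purple|
|   good kitchen|
|    plane sweet|
|plate by cherry|
|           rice|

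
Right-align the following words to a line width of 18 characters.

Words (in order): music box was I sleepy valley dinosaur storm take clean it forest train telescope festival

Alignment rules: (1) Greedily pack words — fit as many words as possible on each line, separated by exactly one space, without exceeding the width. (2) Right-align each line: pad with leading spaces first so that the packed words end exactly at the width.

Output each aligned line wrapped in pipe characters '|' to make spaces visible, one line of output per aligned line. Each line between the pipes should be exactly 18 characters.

Answer: |   music box was I|
|     sleepy valley|
|    dinosaur storm|
|     take clean it|
|      forest train|
|telescope festival|

Derivation:
Line 1: ['music', 'box', 'was', 'I'] (min_width=15, slack=3)
Line 2: ['sleepy', 'valley'] (min_width=13, slack=5)
Line 3: ['dinosaur', 'storm'] (min_width=14, slack=4)
Line 4: ['take', 'clean', 'it'] (min_width=13, slack=5)
Line 5: ['forest', 'train'] (min_width=12, slack=6)
Line 6: ['telescope', 'festival'] (min_width=18, slack=0)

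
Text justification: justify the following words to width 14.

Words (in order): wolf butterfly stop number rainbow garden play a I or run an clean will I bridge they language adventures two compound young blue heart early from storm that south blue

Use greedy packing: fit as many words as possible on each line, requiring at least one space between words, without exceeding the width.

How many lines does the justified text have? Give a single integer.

Line 1: ['wolf', 'butterfly'] (min_width=14, slack=0)
Line 2: ['stop', 'number'] (min_width=11, slack=3)
Line 3: ['rainbow', 'garden'] (min_width=14, slack=0)
Line 4: ['play', 'a', 'I', 'or'] (min_width=11, slack=3)
Line 5: ['run', 'an', 'clean'] (min_width=12, slack=2)
Line 6: ['will', 'I', 'bridge'] (min_width=13, slack=1)
Line 7: ['they', 'language'] (min_width=13, slack=1)
Line 8: ['adventures', 'two'] (min_width=14, slack=0)
Line 9: ['compound', 'young'] (min_width=14, slack=0)
Line 10: ['blue', 'heart'] (min_width=10, slack=4)
Line 11: ['early', 'from'] (min_width=10, slack=4)
Line 12: ['storm', 'that'] (min_width=10, slack=4)
Line 13: ['south', 'blue'] (min_width=10, slack=4)
Total lines: 13

Answer: 13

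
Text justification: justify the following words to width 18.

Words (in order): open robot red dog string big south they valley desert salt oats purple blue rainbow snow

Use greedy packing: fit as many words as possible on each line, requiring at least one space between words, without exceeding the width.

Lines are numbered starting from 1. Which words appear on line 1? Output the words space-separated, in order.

Line 1: ['open', 'robot', 'red', 'dog'] (min_width=18, slack=0)
Line 2: ['string', 'big', 'south'] (min_width=16, slack=2)
Line 3: ['they', 'valley', 'desert'] (min_width=18, slack=0)
Line 4: ['salt', 'oats', 'purple'] (min_width=16, slack=2)
Line 5: ['blue', 'rainbow', 'snow'] (min_width=17, slack=1)

Answer: open robot red dog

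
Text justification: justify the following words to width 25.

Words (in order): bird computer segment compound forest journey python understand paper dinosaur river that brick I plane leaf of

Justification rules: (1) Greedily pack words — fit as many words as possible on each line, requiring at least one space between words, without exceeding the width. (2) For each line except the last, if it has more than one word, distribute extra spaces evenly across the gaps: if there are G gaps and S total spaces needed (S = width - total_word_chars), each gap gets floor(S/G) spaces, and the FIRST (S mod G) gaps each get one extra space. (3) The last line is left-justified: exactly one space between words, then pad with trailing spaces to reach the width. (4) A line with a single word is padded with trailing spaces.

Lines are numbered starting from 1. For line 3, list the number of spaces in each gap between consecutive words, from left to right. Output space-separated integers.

Line 1: ['bird', 'computer', 'segment'] (min_width=21, slack=4)
Line 2: ['compound', 'forest', 'journey'] (min_width=23, slack=2)
Line 3: ['python', 'understand', 'paper'] (min_width=23, slack=2)
Line 4: ['dinosaur', 'river', 'that', 'brick'] (min_width=25, slack=0)
Line 5: ['I', 'plane', 'leaf', 'of'] (min_width=15, slack=10)

Answer: 2 2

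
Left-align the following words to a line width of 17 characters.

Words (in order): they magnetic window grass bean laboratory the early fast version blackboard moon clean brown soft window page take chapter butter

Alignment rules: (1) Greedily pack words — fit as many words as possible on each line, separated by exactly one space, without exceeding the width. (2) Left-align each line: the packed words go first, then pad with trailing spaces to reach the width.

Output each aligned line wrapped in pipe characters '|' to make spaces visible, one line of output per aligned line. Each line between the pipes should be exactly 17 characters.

Line 1: ['they', 'magnetic'] (min_width=13, slack=4)
Line 2: ['window', 'grass', 'bean'] (min_width=17, slack=0)
Line 3: ['laboratory', 'the'] (min_width=14, slack=3)
Line 4: ['early', 'fast'] (min_width=10, slack=7)
Line 5: ['version'] (min_width=7, slack=10)
Line 6: ['blackboard', 'moon'] (min_width=15, slack=2)
Line 7: ['clean', 'brown', 'soft'] (min_width=16, slack=1)
Line 8: ['window', 'page', 'take'] (min_width=16, slack=1)
Line 9: ['chapter', 'butter'] (min_width=14, slack=3)

Answer: |they magnetic    |
|window grass bean|
|laboratory the   |
|early fast       |
|version          |
|blackboard moon  |
|clean brown soft |
|window page take |
|chapter butter   |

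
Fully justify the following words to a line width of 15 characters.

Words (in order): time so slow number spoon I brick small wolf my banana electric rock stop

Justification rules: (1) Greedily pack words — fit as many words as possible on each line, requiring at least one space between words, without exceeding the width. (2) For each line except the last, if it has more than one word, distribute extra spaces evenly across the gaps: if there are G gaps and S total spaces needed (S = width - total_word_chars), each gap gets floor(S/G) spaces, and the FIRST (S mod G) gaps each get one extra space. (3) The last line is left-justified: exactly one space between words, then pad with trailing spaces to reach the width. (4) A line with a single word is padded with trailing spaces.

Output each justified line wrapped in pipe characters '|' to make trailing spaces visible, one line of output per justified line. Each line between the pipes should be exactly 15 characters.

Answer: |time   so  slow|
|number  spoon I|
|brick     small|
|wolf  my banana|
|electric   rock|
|stop           |

Derivation:
Line 1: ['time', 'so', 'slow'] (min_width=12, slack=3)
Line 2: ['number', 'spoon', 'I'] (min_width=14, slack=1)
Line 3: ['brick', 'small'] (min_width=11, slack=4)
Line 4: ['wolf', 'my', 'banana'] (min_width=14, slack=1)
Line 5: ['electric', 'rock'] (min_width=13, slack=2)
Line 6: ['stop'] (min_width=4, slack=11)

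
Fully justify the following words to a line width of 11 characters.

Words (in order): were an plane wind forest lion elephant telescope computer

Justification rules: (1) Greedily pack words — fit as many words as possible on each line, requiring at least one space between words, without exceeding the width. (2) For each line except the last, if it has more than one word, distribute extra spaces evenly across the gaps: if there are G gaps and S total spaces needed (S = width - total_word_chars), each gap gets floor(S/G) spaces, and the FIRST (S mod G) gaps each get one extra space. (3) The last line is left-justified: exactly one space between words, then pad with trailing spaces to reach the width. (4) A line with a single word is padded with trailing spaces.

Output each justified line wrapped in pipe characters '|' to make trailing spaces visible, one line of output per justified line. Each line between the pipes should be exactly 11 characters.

Answer: |were     an|
|plane  wind|
|forest lion|
|elephant   |
|telescope  |
|computer   |

Derivation:
Line 1: ['were', 'an'] (min_width=7, slack=4)
Line 2: ['plane', 'wind'] (min_width=10, slack=1)
Line 3: ['forest', 'lion'] (min_width=11, slack=0)
Line 4: ['elephant'] (min_width=8, slack=3)
Line 5: ['telescope'] (min_width=9, slack=2)
Line 6: ['computer'] (min_width=8, slack=3)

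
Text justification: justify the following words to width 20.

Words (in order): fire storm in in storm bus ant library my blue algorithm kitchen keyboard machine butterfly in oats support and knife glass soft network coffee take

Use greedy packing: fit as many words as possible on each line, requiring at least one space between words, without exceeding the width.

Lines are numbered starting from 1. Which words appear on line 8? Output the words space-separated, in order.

Answer: glass soft network

Derivation:
Line 1: ['fire', 'storm', 'in', 'in'] (min_width=16, slack=4)
Line 2: ['storm', 'bus', 'ant'] (min_width=13, slack=7)
Line 3: ['library', 'my', 'blue'] (min_width=15, slack=5)
Line 4: ['algorithm', 'kitchen'] (min_width=17, slack=3)
Line 5: ['keyboard', 'machine'] (min_width=16, slack=4)
Line 6: ['butterfly', 'in', 'oats'] (min_width=17, slack=3)
Line 7: ['support', 'and', 'knife'] (min_width=17, slack=3)
Line 8: ['glass', 'soft', 'network'] (min_width=18, slack=2)
Line 9: ['coffee', 'take'] (min_width=11, slack=9)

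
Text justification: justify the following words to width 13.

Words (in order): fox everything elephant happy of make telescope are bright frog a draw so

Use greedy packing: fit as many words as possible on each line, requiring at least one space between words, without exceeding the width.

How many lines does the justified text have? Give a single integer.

Answer: 7

Derivation:
Line 1: ['fox'] (min_width=3, slack=10)
Line 2: ['everything'] (min_width=10, slack=3)
Line 3: ['elephant'] (min_width=8, slack=5)
Line 4: ['happy', 'of', 'make'] (min_width=13, slack=0)
Line 5: ['telescope', 'are'] (min_width=13, slack=0)
Line 6: ['bright', 'frog', 'a'] (min_width=13, slack=0)
Line 7: ['draw', 'so'] (min_width=7, slack=6)
Total lines: 7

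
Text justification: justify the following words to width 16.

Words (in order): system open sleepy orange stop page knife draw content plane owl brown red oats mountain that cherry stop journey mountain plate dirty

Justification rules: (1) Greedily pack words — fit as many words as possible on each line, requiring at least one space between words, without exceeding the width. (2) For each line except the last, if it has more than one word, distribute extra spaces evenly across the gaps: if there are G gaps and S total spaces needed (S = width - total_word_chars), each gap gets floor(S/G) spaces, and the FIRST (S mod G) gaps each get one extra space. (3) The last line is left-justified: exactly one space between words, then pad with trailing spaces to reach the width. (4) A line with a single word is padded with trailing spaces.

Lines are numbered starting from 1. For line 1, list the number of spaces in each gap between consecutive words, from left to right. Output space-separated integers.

Answer: 6

Derivation:
Line 1: ['system', 'open'] (min_width=11, slack=5)
Line 2: ['sleepy', 'orange'] (min_width=13, slack=3)
Line 3: ['stop', 'page', 'knife'] (min_width=15, slack=1)
Line 4: ['draw', 'content'] (min_width=12, slack=4)
Line 5: ['plane', 'owl', 'brown'] (min_width=15, slack=1)
Line 6: ['red', 'oats'] (min_width=8, slack=8)
Line 7: ['mountain', 'that'] (min_width=13, slack=3)
Line 8: ['cherry', 'stop'] (min_width=11, slack=5)
Line 9: ['journey', 'mountain'] (min_width=16, slack=0)
Line 10: ['plate', 'dirty'] (min_width=11, slack=5)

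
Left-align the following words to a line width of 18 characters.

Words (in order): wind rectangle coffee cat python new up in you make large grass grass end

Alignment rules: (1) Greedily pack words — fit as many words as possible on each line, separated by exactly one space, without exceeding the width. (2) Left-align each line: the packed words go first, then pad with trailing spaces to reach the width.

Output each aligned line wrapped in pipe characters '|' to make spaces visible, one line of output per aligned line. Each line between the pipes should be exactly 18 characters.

Answer: |wind rectangle    |
|coffee cat python |
|new up in you make|
|large grass grass |
|end               |

Derivation:
Line 1: ['wind', 'rectangle'] (min_width=14, slack=4)
Line 2: ['coffee', 'cat', 'python'] (min_width=17, slack=1)
Line 3: ['new', 'up', 'in', 'you', 'make'] (min_width=18, slack=0)
Line 4: ['large', 'grass', 'grass'] (min_width=17, slack=1)
Line 5: ['end'] (min_width=3, slack=15)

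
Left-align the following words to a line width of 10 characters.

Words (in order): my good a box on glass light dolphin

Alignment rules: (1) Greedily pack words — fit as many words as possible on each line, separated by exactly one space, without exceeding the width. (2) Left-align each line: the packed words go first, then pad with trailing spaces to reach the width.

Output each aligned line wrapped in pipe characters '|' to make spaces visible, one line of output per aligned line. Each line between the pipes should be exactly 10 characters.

Line 1: ['my', 'good', 'a'] (min_width=9, slack=1)
Line 2: ['box', 'on'] (min_width=6, slack=4)
Line 3: ['glass'] (min_width=5, slack=5)
Line 4: ['light'] (min_width=5, slack=5)
Line 5: ['dolphin'] (min_width=7, slack=3)

Answer: |my good a |
|box on    |
|glass     |
|light     |
|dolphin   |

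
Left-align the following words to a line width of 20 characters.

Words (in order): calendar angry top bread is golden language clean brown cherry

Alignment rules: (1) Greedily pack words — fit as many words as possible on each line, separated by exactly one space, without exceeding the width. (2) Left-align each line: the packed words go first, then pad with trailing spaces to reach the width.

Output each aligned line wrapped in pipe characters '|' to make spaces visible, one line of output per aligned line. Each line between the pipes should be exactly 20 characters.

Answer: |calendar angry top  |
|bread is golden     |
|language clean brown|
|cherry              |

Derivation:
Line 1: ['calendar', 'angry', 'top'] (min_width=18, slack=2)
Line 2: ['bread', 'is', 'golden'] (min_width=15, slack=5)
Line 3: ['language', 'clean', 'brown'] (min_width=20, slack=0)
Line 4: ['cherry'] (min_width=6, slack=14)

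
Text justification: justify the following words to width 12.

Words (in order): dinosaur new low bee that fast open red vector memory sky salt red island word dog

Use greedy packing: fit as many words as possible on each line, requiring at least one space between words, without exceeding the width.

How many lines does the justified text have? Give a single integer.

Line 1: ['dinosaur', 'new'] (min_width=12, slack=0)
Line 2: ['low', 'bee', 'that'] (min_width=12, slack=0)
Line 3: ['fast', 'open'] (min_width=9, slack=3)
Line 4: ['red', 'vector'] (min_width=10, slack=2)
Line 5: ['memory', 'sky'] (min_width=10, slack=2)
Line 6: ['salt', 'red'] (min_width=8, slack=4)
Line 7: ['island', 'word'] (min_width=11, slack=1)
Line 8: ['dog'] (min_width=3, slack=9)
Total lines: 8

Answer: 8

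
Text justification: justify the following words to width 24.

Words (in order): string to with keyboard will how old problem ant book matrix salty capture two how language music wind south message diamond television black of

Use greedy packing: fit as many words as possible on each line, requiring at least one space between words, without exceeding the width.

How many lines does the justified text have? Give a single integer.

Line 1: ['string', 'to', 'with', 'keyboard'] (min_width=23, slack=1)
Line 2: ['will', 'how', 'old', 'problem', 'ant'] (min_width=24, slack=0)
Line 3: ['book', 'matrix', 'salty'] (min_width=17, slack=7)
Line 4: ['capture', 'two', 'how', 'language'] (min_width=24, slack=0)
Line 5: ['music', 'wind', 'south', 'message'] (min_width=24, slack=0)
Line 6: ['diamond', 'television', 'black'] (min_width=24, slack=0)
Line 7: ['of'] (min_width=2, slack=22)
Total lines: 7

Answer: 7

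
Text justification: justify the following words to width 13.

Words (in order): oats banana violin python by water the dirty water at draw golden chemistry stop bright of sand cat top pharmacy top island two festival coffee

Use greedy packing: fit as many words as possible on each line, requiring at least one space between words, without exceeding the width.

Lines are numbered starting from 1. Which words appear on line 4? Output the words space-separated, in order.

Line 1: ['oats', 'banana'] (min_width=11, slack=2)
Line 2: ['violin', 'python'] (min_width=13, slack=0)
Line 3: ['by', 'water', 'the'] (min_width=12, slack=1)
Line 4: ['dirty', 'water'] (min_width=11, slack=2)
Line 5: ['at', 'draw'] (min_width=7, slack=6)
Line 6: ['golden'] (min_width=6, slack=7)
Line 7: ['chemistry'] (min_width=9, slack=4)
Line 8: ['stop', 'bright'] (min_width=11, slack=2)
Line 9: ['of', 'sand', 'cat'] (min_width=11, slack=2)
Line 10: ['top', 'pharmacy'] (min_width=12, slack=1)
Line 11: ['top', 'island'] (min_width=10, slack=3)
Line 12: ['two', 'festival'] (min_width=12, slack=1)
Line 13: ['coffee'] (min_width=6, slack=7)

Answer: dirty water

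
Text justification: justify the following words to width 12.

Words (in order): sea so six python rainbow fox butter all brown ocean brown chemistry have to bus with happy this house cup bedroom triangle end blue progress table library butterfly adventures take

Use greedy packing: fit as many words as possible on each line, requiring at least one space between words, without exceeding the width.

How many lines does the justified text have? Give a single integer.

Line 1: ['sea', 'so', 'six'] (min_width=10, slack=2)
Line 2: ['python'] (min_width=6, slack=6)
Line 3: ['rainbow', 'fox'] (min_width=11, slack=1)
Line 4: ['butter', 'all'] (min_width=10, slack=2)
Line 5: ['brown', 'ocean'] (min_width=11, slack=1)
Line 6: ['brown'] (min_width=5, slack=7)
Line 7: ['chemistry'] (min_width=9, slack=3)
Line 8: ['have', 'to', 'bus'] (min_width=11, slack=1)
Line 9: ['with', 'happy'] (min_width=10, slack=2)
Line 10: ['this', 'house'] (min_width=10, slack=2)
Line 11: ['cup', 'bedroom'] (min_width=11, slack=1)
Line 12: ['triangle', 'end'] (min_width=12, slack=0)
Line 13: ['blue'] (min_width=4, slack=8)
Line 14: ['progress'] (min_width=8, slack=4)
Line 15: ['table'] (min_width=5, slack=7)
Line 16: ['library'] (min_width=7, slack=5)
Line 17: ['butterfly'] (min_width=9, slack=3)
Line 18: ['adventures'] (min_width=10, slack=2)
Line 19: ['take'] (min_width=4, slack=8)
Total lines: 19

Answer: 19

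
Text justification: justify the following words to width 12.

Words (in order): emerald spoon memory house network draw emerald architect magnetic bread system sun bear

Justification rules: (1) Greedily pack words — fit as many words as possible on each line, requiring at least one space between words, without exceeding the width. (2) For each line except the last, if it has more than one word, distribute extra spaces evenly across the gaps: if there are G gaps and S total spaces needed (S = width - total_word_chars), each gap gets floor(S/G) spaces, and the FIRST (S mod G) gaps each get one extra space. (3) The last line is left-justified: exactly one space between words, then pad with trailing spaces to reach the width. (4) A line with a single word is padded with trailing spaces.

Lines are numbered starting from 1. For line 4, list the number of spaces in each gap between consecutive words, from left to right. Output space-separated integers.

Answer: 1

Derivation:
Line 1: ['emerald'] (min_width=7, slack=5)
Line 2: ['spoon', 'memory'] (min_width=12, slack=0)
Line 3: ['house'] (min_width=5, slack=7)
Line 4: ['network', 'draw'] (min_width=12, slack=0)
Line 5: ['emerald'] (min_width=7, slack=5)
Line 6: ['architect'] (min_width=9, slack=3)
Line 7: ['magnetic'] (min_width=8, slack=4)
Line 8: ['bread', 'system'] (min_width=12, slack=0)
Line 9: ['sun', 'bear'] (min_width=8, slack=4)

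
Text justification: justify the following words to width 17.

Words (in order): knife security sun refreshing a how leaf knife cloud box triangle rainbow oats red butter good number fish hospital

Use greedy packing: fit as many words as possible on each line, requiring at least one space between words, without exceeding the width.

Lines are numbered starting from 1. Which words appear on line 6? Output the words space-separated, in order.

Answer: oats red butter

Derivation:
Line 1: ['knife', 'security'] (min_width=14, slack=3)
Line 2: ['sun', 'refreshing', 'a'] (min_width=16, slack=1)
Line 3: ['how', 'leaf', 'knife'] (min_width=14, slack=3)
Line 4: ['cloud', 'box'] (min_width=9, slack=8)
Line 5: ['triangle', 'rainbow'] (min_width=16, slack=1)
Line 6: ['oats', 'red', 'butter'] (min_width=15, slack=2)
Line 7: ['good', 'number', 'fish'] (min_width=16, slack=1)
Line 8: ['hospital'] (min_width=8, slack=9)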